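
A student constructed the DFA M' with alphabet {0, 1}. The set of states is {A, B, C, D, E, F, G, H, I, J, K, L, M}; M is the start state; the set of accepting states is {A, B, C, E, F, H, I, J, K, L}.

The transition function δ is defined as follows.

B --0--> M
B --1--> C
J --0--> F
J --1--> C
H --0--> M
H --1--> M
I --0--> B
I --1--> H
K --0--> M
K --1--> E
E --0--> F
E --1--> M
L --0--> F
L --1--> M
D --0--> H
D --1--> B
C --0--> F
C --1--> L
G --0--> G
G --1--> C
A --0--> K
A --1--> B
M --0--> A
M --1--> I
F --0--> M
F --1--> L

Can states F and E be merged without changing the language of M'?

No

States {D,G,J} cannot be reached from the start state, so discard them.
Initial partition by acceptance: {A,B,C,E,F,H,I,K,L} | {M}.
Split {A,B,C,E,F,H,I,K,L} by δ(·,0) → {A,C,E,I,L} and {B,F,H,K}.
Refine {A,C,E,I,L} on symbol 1: members go to different blocks, giving {A,I} and {E,L} and {C}.
Refine {B,F,H,K} on symbol 1: members go to different blocks, giving {F,K} and {B} and {H}.
Refine {A,I} on symbol 0: members go to different blocks, giving {A} and {I}.
Stable partition: {A} | {M} | {F,K} | {E,L} | {C} | {B} | {H} | {I} — 8 equivalence classes.
F and E end up in different blocks, so they are distinguishable. For instance, the string '0' is accepted from only E.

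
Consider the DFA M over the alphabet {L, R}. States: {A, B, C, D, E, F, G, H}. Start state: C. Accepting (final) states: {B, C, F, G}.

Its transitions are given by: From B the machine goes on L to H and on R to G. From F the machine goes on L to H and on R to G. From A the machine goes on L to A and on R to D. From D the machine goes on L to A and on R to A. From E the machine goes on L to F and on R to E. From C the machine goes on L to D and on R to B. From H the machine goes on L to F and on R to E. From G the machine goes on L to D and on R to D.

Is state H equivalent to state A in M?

No

Every state is reachable, so we keep all 8.
P0 = {B,C,F,G} | {A,D,E,H}.
Refine {B,C,F,G} on symbol R: members go to different blocks, giving {B,C,F} and {G}.
Split {B,C,F} by δ(·,R) → {B,F} and {C}.
Split {A,D,E,H} by δ(·,L) → {A,D} and {E,H}.
Stable partition: {B,F} | {A,D} | {G} | {C} | {E,H} — 5 equivalence classes.
H and A end up in different blocks, so they are distinguishable. For instance, the string 'L' is accepted from only H.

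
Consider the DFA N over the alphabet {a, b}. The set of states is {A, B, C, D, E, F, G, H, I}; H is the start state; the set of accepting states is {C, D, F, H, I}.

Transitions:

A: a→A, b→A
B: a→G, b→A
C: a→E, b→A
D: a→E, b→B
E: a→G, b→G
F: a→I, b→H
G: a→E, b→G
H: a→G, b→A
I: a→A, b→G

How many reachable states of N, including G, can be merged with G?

3

States {B,C,D,F,I} cannot be reached from the start state, so discard them.
Start with accepting vs non-accepting: {H} | {A,E,G}.
The partition is now stable with 2 blocks: {H} | {A,E,G}.
State G belongs to the block {A,E,G}, which has 3 states.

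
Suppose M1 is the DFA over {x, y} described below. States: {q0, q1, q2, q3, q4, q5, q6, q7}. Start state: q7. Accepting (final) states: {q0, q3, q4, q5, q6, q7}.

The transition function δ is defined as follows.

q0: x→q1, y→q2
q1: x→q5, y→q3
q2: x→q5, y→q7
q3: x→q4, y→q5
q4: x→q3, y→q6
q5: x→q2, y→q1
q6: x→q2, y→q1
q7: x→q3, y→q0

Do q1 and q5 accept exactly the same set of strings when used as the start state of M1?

No

Every state is reachable, so we keep all 8.
P0 = {q0,q3,q4,q5,q6,q7} | {q1,q2}.
On input x, block {q0,q3,q4,q5,q6,q7} splits into {q0,q5,q6} and {q3,q4,q7}.
Stable partition: {q0,q5,q6} | {q1,q2} | {q3,q4,q7} — 3 equivalence classes.
q1 and q5 end up in different blocks, so they are distinguishable. For instance, the string 'ε' is accepted from only q5.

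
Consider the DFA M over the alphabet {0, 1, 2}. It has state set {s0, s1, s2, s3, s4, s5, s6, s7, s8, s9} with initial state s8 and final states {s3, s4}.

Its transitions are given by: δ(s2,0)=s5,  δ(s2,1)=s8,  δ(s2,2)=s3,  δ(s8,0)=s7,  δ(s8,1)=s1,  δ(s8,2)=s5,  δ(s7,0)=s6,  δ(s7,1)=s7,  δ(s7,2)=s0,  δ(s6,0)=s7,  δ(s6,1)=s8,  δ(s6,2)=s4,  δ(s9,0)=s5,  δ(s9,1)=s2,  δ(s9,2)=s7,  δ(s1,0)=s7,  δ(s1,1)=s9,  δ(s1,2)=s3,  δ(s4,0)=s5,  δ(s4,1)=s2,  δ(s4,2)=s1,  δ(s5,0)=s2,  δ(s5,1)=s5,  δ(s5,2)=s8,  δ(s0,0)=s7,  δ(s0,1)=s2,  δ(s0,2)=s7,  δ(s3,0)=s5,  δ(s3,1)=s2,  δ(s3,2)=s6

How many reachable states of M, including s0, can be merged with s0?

Start with accepting vs non-accepting: {s3,s4} | {s0,s1,s2,s5,s6,s7,s8,s9}.
On input 2, block {s0,s1,s2,s5,s6,s7,s8,s9} splits into {s0,s5,s7,s8,s9} and {s1,s2,s6}.
On input 0, block {s0,s5,s7,s8,s9} splits into {s0,s8,s9} and {s5,s7}.
The partition is now stable with 4 blocks: {s3,s4} | {s0,s8,s9} | {s1,s2,s6} | {s5,s7}.
State s0 belongs to the block {s0,s8,s9}, which has 3 states.

3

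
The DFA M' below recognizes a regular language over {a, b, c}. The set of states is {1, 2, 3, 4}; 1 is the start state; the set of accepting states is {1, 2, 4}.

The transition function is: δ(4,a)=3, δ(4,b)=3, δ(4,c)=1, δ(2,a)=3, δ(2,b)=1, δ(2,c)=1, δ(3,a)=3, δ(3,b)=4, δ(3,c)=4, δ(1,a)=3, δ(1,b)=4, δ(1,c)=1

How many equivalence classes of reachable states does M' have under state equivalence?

First remove the unreachable states {2}; 3 states remain.
P0 = {1,4} | {3}.
Split {1,4} by δ(·,b) → {1} and {4}.
The partition is now stable with 3 blocks: {1} | {3} | {4}.

3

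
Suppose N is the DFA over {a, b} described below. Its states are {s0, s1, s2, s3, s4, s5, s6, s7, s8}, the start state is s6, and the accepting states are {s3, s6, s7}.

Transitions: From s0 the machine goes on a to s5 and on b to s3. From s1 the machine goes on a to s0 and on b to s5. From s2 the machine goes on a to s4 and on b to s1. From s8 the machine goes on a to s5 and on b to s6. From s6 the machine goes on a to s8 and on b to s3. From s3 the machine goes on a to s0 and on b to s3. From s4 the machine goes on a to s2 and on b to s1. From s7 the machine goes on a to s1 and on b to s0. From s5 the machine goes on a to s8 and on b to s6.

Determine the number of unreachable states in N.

No path from s6 leads to s1, s2, s4, s7; the other 5 states are all reachable.

4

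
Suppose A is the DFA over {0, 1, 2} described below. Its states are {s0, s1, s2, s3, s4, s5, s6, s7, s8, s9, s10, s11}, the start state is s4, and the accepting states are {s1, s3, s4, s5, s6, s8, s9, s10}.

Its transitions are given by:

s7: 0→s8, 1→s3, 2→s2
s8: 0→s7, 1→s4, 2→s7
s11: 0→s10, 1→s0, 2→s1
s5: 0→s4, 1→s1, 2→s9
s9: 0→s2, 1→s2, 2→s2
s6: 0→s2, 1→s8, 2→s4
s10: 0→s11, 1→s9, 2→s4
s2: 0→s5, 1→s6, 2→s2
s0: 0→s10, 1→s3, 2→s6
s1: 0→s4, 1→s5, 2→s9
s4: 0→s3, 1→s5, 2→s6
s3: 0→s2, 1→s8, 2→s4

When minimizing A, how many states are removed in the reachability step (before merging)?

BFS from s4 reaches {s1, s2, s3, s4, s5, s6, s7, s8, s9}; the 3 state(s) s0, s10, s11 are never visited.

3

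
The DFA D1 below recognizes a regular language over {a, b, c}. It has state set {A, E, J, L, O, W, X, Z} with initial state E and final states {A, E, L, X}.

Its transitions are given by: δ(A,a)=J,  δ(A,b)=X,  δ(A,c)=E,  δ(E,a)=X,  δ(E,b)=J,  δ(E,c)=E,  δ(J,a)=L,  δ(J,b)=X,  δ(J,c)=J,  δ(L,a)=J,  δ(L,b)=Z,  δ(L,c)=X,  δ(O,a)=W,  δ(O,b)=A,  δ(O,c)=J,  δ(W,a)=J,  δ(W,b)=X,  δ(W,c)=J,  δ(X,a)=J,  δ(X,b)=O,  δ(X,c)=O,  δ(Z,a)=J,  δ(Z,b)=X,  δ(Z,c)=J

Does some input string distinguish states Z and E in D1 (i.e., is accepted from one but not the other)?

Yes

Every state is reachable, so we keep all 8.
Initial partition by acceptance: {A,E,L,X} | {J,O,W,Z}.
On input a, block {A,E,L,X} splits into {A,L,X} and {E}.
Split {A,L,X} by δ(·,b) → {L,X} and {A}.
Split {L,X} by δ(·,c) → {X} and {L}.
Split {J,O,W,Z} by δ(·,a) → {O,W,Z} and {J}.
Refine {O,W,Z} on symbol a: members go to different blocks, giving {W,Z} and {O}.
The partition is now stable with 7 blocks: {X} | {W,Z} | {E} | {A} | {L} | {J} | {O}.
Z and E end up in different blocks, so they are distinguishable. For instance, the string 'ε' is accepted from only E.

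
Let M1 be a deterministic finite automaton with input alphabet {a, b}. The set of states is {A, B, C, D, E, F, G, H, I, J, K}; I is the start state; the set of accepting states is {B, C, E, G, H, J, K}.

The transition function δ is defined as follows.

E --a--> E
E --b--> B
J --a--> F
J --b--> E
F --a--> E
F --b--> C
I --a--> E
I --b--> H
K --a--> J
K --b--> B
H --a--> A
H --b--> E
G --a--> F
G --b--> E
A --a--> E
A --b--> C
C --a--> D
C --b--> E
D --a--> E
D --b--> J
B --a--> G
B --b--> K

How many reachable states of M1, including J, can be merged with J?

Initial partition by acceptance: {B,C,E,G,H,J,K} | {A,D,F,I}.
On input a, block {B,C,E,G,H,J,K} splits into {C,G,H,J} and {B,E,K}.
On input a, block {B,E,K} splits into {B,K} and {E}.
The partition is now stable with 4 blocks: {C,G,H,J} | {A,D,F,I} | {B,K} | {E}.
State J belongs to the block {C,G,H,J}, which has 4 states.

4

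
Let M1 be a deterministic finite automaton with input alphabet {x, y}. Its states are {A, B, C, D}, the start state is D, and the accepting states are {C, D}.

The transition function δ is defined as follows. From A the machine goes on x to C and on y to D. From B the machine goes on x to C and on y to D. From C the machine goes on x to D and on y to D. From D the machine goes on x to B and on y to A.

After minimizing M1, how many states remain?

3

All states are reachable from the start state.
Initial partition by acceptance: {C,D} | {A,B}.
Refine {C,D} on symbol x: members go to different blocks, giving {C} and {D}.
No further refinement is possible. Final partition (3 blocks): {C} | {A,B} | {D}.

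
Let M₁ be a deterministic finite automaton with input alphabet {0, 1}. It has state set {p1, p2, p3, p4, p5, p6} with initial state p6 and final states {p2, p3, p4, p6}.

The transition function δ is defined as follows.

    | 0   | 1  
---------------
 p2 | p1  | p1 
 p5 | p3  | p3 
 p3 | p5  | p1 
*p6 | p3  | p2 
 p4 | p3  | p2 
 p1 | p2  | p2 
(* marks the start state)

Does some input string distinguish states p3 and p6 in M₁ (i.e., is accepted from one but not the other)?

Reachable states from the start: {p1,p2,p3,p5,p6}. Unreachable: {p4} — drop them.
Start with accepting vs non-accepting: {p2,p3,p6} | {p1,p5}.
Refine {p2,p3,p6} on symbol 0: members go to different blocks, giving {p2,p3} and {p6}.
No further refinement is possible. Final partition (3 blocks): {p2,p3} | {p1,p5} | {p6}.
p3 and p6 end up in different blocks, so they are distinguishable. For instance, the string '0' is accepted from only p6.

Yes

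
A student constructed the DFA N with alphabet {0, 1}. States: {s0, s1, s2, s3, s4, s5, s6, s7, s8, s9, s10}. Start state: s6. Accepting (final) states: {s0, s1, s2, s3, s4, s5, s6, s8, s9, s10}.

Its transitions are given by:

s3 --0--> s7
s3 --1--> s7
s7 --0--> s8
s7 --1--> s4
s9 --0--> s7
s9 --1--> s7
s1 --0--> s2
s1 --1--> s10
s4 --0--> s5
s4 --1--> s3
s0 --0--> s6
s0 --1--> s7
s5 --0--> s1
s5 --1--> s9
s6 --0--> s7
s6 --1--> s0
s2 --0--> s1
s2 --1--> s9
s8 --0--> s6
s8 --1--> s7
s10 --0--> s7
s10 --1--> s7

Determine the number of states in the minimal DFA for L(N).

5

Every state is reachable, so we keep all 11.
Start with accepting vs non-accepting: {s0,s1,s2,s3,s4,s5,s6,s8,s9,s10} | {s7}.
Refine {s0,s1,s2,s3,s4,s5,s6,s8,s9,s10} on symbol 0: members go to different blocks, giving {s0,s1,s2,s4,s5,s8} and {s3,s6,s9,s10}.
On input 0, block {s0,s1,s2,s4,s5,s8} splits into {s1,s2,s4,s5} and {s0,s8}.
On input 1, block {s3,s6,s9,s10} splits into {s3,s9,s10} and {s6}.
Stable partition: {s1,s2,s4,s5} | {s7} | {s3,s9,s10} | {s0,s8} | {s6} — 5 equivalence classes.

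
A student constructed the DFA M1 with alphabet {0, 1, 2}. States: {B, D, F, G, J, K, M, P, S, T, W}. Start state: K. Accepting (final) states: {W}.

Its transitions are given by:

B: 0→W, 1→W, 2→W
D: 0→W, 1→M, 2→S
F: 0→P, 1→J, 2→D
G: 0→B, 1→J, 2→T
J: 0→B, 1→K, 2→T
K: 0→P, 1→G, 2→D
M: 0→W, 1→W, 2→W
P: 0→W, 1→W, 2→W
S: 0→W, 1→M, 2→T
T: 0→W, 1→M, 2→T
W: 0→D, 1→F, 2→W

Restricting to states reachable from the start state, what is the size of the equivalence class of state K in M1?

4

All states are reachable from the start state.
P0 = {W} | {B,D,F,G,J,K,M,P,S,T}.
Split {B,D,F,G,J,K,M,P,S,T} by δ(·,0) → {B,D,M,P,S,T} and {F,G,J,K}.
Split {B,D,M,P,S,T} by δ(·,1) → {B,M,P} and {D,S,T}.
Stable partition: {W} | {B,M,P} | {F,G,J,K} | {D,S,T} — 4 equivalence classes.
The equivalence class containing K is {F,G,J,K}, of size 4.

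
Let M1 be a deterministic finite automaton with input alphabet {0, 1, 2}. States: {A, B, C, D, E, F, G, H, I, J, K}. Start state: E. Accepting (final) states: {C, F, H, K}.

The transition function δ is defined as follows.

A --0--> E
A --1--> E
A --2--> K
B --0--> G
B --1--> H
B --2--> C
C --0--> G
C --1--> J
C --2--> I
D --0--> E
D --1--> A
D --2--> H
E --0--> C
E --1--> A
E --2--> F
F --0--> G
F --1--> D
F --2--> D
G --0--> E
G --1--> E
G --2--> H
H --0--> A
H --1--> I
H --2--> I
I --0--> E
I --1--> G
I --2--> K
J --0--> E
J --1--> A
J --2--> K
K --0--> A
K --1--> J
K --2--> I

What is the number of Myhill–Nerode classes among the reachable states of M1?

First remove the unreachable states {B}; 10 states remain.
Initial partition by acceptance: {C,F,H,K} | {A,D,E,G,I,J}.
On input 0, block {A,D,E,G,I,J} splits into {A,D,G,I,J} and {E}.
On input 1, block {A,D,G,I,J} splits into {D,I,J} and {A,G}.
No further refinement is possible. Final partition (4 blocks): {C,F,H,K} | {D,I,J} | {E} | {A,G}.

4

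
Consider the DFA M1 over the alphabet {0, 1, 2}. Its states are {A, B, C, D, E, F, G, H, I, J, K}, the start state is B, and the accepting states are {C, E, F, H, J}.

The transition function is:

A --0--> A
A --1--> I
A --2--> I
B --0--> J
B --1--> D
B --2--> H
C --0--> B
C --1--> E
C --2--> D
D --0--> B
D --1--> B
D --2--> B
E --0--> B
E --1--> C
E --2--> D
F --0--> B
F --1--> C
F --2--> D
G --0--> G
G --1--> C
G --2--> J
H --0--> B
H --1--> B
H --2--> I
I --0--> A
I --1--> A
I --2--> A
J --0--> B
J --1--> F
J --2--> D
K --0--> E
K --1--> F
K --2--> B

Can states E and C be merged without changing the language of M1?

Yes

First remove the unreachable states {G,K}; 9 states remain.
P0 = {C,E,F,H,J} | {A,B,D,I}.
Split {C,E,F,H,J} by δ(·,1) → {C,E,F,J} and {H}.
Refine {A,B,D,I} on symbol 0: members go to different blocks, giving {A,D,I} and {B}.
On input 0, block {A,D,I} splits into {A,I} and {D}.
No further refinement is possible. Final partition (5 blocks): {C,E,F,J} | {A,I} | {H} | {B} | {D}.
E and C lie in the same block of the stable partition, so they are equivalent — no string distinguishes them.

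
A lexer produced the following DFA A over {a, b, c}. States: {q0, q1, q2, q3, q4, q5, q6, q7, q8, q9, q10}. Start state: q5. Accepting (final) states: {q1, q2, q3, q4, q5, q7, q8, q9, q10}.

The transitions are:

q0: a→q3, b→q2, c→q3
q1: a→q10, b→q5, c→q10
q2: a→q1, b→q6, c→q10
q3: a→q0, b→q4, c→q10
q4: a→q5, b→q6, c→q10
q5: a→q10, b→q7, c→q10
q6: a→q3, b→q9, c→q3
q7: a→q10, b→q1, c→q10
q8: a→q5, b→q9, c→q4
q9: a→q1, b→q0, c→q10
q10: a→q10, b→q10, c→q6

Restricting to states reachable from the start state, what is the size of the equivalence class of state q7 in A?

First remove the unreachable states {q8}; 10 states remain.
P0 = {q1,q2,q3,q4,q5,q7,q9,q10} | {q0,q6}.
On input a, block {q1,q2,q3,q4,q5,q7,q9,q10} splits into {q1,q2,q4,q5,q7,q9,q10} and {q3}.
Split {q1,q2,q4,q5,q7,q9,q10} by δ(·,b) → {q1,q5,q7,q10} and {q2,q4,q9}.
Refine {q1,q5,q7,q10} on symbol c: members go to different blocks, giving {q1,q5,q7} and {q10}.
The partition is now stable with 5 blocks: {q1,q5,q7} | {q0,q6} | {q3} | {q2,q4,q9} | {q10}.
State q7 belongs to the block {q1,q5,q7}, which has 3 states.

3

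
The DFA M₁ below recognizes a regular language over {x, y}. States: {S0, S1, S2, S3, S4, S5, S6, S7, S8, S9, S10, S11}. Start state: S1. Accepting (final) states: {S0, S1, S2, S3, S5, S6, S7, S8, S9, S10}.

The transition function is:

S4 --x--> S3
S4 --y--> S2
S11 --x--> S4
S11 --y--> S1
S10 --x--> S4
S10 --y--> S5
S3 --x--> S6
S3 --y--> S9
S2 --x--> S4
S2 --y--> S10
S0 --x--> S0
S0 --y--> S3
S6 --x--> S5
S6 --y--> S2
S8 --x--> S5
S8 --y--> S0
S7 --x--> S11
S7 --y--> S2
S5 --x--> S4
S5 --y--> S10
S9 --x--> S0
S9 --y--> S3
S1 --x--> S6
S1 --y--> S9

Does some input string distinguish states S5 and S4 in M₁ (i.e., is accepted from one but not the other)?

States {S7,S8,S11} cannot be reached from the start state, so discard them.
Initial partition by acceptance: {S0,S1,S2,S3,S5,S6,S9,S10} | {S4}.
Split {S0,S1,S2,S3,S5,S6,S9,S10} by δ(·,x) → {S0,S1,S3,S6,S9} and {S2,S5,S10}.
Split {S0,S1,S3,S6,S9} by δ(·,x) → {S0,S1,S3,S9} and {S6}.
Split {S0,S1,S3,S9} by δ(·,x) → {S0,S9} and {S1,S3}.
The partition is now stable with 5 blocks: {S0,S9} | {S4} | {S2,S5,S10} | {S6} | {S1,S3}.
S5 and S4 end up in different blocks, so they are distinguishable. For instance, the string 'ε' is accepted from only S5.

Yes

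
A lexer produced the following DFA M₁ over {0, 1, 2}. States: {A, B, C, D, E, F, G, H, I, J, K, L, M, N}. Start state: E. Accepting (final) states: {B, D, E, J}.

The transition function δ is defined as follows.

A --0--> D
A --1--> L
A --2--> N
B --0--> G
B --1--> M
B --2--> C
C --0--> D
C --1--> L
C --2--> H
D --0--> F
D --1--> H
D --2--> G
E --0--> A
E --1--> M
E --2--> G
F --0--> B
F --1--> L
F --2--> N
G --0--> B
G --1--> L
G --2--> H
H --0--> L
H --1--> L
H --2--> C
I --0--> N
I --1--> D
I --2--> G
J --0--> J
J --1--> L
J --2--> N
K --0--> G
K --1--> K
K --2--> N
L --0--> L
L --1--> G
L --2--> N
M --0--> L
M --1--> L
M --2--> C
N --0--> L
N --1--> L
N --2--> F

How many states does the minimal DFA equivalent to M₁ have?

First remove the unreachable states {I,J,K}; 11 states remain.
P0 = {B,D,E} | {A,C,F,G,H,L,M,N}.
Refine {A,C,F,G,H,L,M,N} on symbol 0: members go to different blocks, giving {A,C,F,G} and {H,L,M,N}.
On input 1, block {H,L,M,N} splits into {H,M,N} and {L}.
No further refinement is possible. Final partition (4 blocks): {B,D,E} | {A,C,F,G} | {H,M,N} | {L}.

4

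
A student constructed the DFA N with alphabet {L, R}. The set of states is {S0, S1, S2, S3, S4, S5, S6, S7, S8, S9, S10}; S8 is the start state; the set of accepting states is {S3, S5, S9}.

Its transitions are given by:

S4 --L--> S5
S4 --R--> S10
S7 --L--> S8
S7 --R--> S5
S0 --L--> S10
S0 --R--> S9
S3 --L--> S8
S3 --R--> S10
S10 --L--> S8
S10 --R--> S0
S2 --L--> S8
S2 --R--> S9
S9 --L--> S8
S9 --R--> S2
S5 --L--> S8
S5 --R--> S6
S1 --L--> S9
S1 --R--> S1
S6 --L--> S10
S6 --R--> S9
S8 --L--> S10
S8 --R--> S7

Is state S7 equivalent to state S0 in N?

Yes

States {S1,S3,S4} cannot be reached from the start state, so discard them.
Initial partition by acceptance: {S5,S9} | {S0,S2,S6,S7,S8,S10}.
On input R, block {S0,S2,S6,S7,S8,S10} splits into {S0,S2,S6,S7} and {S8,S10}.
Stable partition: {S5,S9} | {S0,S2,S6,S7} | {S8,S10} — 3 equivalence classes.
S7 and S0 lie in the same block of the stable partition, so they are equivalent — no string distinguishes them.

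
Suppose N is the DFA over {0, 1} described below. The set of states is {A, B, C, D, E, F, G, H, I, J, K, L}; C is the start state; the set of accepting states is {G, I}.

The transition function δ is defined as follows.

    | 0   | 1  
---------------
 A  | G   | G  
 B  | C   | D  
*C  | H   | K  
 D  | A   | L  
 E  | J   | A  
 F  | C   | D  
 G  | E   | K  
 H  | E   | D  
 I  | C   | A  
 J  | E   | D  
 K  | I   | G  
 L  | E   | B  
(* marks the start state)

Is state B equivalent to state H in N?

Yes

States {F} cannot be reached from the start state, so discard them.
Initial partition by acceptance: {G,I} | {A,B,C,D,E,H,J,K,L}.
On input 0, block {A,B,C,D,E,H,J,K,L} splits into {B,C,D,E,H,J,L} and {A,K}.
Split {B,C,D,E,H,J,L} by δ(·,0) → {B,C,E,H,J,L} and {D}.
Split {B,C,E,H,J,L} by δ(·,1) → {B,H,J} and {C,E} and {L}.
The partition is now stable with 6 blocks: {G,I} | {B,H,J} | {A,K} | {D} | {C,E} | {L}.
B and H lie in the same block of the stable partition, so they are equivalent — no string distinguishes them.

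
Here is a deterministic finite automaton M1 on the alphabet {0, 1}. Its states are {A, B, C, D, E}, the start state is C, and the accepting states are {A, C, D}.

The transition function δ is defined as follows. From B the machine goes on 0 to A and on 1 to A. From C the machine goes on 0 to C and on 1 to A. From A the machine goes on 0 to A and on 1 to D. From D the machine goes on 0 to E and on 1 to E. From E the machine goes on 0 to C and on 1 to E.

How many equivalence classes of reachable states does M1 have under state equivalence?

Reachable states from the start: {A,C,D,E}. Unreachable: {B} — drop them.
Start with accepting vs non-accepting: {A,C,D} | {E}.
Split {A,C,D} by δ(·,0) → {A,C} and {D}.
Refine {A,C} on symbol 1: members go to different blocks, giving {A} and {C}.
The partition is now stable with 4 blocks: {A} | {E} | {D} | {C}.

4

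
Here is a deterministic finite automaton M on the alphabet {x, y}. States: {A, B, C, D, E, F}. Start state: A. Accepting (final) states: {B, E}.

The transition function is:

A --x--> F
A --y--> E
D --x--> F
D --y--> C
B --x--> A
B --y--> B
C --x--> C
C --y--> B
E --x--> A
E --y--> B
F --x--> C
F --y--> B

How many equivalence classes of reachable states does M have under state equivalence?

Reachable states from the start: {A,B,C,E,F}. Unreachable: {D} — drop them.
P0 = {B,E} | {A,C,F}.
The partition is now stable with 2 blocks: {B,E} | {A,C,F}.

2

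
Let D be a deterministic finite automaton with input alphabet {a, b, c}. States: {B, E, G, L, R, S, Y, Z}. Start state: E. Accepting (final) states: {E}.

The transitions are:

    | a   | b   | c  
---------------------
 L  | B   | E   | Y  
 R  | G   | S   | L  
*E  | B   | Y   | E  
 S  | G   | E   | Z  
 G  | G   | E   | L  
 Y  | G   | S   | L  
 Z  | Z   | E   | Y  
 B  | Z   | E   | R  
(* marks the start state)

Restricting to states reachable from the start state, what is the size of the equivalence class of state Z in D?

All states are reachable from the start state.
Start with accepting vs non-accepting: {E} | {B,G,L,R,S,Y,Z}.
Refine {B,G,L,R,S,Y,Z} on symbol b: members go to different blocks, giving {B,G,L,S,Z} and {R,Y}.
Split {B,G,L,S,Z} by δ(·,c) → {B,L,Z} and {G,S}.
No further refinement is possible. Final partition (4 blocks): {E} | {B,L,Z} | {R,Y} | {G,S}.
State Z belongs to the block {B,L,Z}, which has 3 states.

3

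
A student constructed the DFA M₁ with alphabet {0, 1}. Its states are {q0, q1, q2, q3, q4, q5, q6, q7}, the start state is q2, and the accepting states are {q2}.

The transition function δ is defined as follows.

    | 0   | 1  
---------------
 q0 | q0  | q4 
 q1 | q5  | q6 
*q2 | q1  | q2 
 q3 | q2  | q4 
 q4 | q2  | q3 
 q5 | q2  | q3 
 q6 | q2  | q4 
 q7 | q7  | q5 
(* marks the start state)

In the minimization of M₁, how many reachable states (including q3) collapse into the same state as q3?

4

Reachable states from the start: {q1,q2,q3,q4,q5,q6}. Unreachable: {q0,q7} — drop them.
P0 = {q2} | {q1,q3,q4,q5,q6}.
On input 0, block {q1,q3,q4,q5,q6} splits into {q3,q4,q5,q6} and {q1}.
No further refinement is possible. Final partition (3 blocks): {q2} | {q3,q4,q5,q6} | {q1}.
State q3 belongs to the block {q3,q4,q5,q6}, which has 4 states.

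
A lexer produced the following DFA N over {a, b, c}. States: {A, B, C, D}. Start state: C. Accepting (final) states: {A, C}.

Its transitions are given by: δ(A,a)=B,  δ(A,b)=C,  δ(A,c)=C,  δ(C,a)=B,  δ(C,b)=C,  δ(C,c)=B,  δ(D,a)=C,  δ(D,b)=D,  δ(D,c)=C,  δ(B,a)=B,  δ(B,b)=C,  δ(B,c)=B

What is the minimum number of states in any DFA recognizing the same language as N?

2

Reachable states from the start: {B,C}. Unreachable: {A,D} — drop them.
Initial partition by acceptance: {C} | {B}.
No further refinement is possible. Final partition (2 blocks): {C} | {B}.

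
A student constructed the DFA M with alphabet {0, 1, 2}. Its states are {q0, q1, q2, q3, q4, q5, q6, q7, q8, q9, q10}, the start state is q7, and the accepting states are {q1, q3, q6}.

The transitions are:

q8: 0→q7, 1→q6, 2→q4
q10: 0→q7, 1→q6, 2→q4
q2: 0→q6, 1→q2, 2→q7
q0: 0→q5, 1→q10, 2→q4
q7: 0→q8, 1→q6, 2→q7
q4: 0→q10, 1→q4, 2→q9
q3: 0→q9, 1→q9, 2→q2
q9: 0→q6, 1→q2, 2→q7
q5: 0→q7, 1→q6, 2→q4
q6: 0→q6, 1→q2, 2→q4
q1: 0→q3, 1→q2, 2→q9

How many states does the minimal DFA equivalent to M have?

5

First remove the unreachable states {q0,q1,q3,q5}; 7 states remain.
P0 = {q6} | {q2,q4,q7,q8,q9,q10}.
Split {q2,q4,q7,q8,q9,q10} by δ(·,0) → {q4,q7,q8,q10} and {q2,q9}.
Split {q4,q7,q8,q10} by δ(·,1) → {q7,q8,q10} and {q4}.
Refine {q7,q8,q10} on symbol 2: members go to different blocks, giving {q8,q10} and {q7}.
The partition is now stable with 5 blocks: {q6} | {q8,q10} | {q2,q9} | {q4} | {q7}.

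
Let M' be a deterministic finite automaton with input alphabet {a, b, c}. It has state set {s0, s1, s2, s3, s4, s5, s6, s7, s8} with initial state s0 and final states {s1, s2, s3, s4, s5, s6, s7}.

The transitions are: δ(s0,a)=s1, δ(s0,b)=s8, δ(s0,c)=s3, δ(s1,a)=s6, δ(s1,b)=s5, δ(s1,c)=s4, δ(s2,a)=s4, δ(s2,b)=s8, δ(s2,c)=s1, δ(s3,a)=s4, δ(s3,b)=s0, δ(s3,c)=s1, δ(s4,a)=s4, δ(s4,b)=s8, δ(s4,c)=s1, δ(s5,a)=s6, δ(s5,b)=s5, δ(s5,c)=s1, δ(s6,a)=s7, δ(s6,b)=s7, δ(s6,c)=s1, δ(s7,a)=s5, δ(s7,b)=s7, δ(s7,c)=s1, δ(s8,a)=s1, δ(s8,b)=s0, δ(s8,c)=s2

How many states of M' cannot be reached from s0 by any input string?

Every one of the 9 states is reachable from s0.

0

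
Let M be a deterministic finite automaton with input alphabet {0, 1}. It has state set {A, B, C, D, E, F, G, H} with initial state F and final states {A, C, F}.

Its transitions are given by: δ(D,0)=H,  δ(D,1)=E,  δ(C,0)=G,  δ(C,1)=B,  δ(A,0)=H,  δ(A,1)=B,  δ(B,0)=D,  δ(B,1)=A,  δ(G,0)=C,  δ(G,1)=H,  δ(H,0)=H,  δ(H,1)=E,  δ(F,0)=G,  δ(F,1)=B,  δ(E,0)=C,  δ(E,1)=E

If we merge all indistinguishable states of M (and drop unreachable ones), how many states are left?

All states are reachable from the start state.
Initial partition by acceptance: {A,C,F} | {B,D,E,G,H}.
Refine {B,D,E,G,H} on symbol 0: members go to different blocks, giving {B,D,H} and {E,G}.
Refine {A,C,F} on symbol 0: members go to different blocks, giving {C,F} and {A}.
On input 1, block {B,D,H} splits into {D,H} and {B}.
Refine {E,G} on symbol 1: members go to different blocks, giving {E} and {G}.
No further refinement is possible. Final partition (6 blocks): {C,F} | {D,H} | {E} | {A} | {B} | {G}.

6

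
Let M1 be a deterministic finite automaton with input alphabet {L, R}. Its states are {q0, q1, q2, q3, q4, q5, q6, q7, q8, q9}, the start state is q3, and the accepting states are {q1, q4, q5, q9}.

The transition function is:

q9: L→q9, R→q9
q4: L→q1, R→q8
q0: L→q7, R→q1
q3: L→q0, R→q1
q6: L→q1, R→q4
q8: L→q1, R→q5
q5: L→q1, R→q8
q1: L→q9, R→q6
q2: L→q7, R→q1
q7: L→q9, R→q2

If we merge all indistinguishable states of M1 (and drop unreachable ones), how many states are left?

7

Every state is reachable, so we keep all 10.
Initial partition by acceptance: {q1,q4,q5,q9} | {q0,q2,q3,q6,q7,q8}.
Split {q1,q4,q5,q9} by δ(·,R) → {q1,q4,q5} and {q9}.
Split {q1,q4,q5} by δ(·,L) → {q4,q5} and {q1}.
On input L, block {q0,q2,q3,q6,q7,q8} splits into {q0,q2,q3} and {q6,q8} and {q7}.
Split {q0,q2,q3} by δ(·,L) → {q0,q2} and {q3}.
Stable partition: {q4,q5} | {q0,q2} | {q9} | {q1} | {q6,q8} | {q7} | {q3} — 7 equivalence classes.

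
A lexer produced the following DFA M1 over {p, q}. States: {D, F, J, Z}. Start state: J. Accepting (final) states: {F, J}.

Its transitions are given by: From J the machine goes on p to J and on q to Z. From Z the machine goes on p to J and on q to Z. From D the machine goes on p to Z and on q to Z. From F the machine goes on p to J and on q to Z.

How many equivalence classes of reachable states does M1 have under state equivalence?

Reachable states from the start: {J,Z}. Unreachable: {D,F} — drop them.
P0 = {J} | {Z}.
No further refinement is possible. Final partition (2 blocks): {J} | {Z}.

2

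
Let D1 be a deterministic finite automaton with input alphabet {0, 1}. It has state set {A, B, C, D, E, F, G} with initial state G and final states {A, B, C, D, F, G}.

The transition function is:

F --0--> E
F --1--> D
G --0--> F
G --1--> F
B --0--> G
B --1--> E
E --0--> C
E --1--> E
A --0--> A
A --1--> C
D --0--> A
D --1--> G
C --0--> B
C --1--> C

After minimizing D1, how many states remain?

Start with accepting vs non-accepting: {A,B,C,D,F,G} | {E}.
On input 0, block {A,B,C,D,F,G} splits into {A,B,C,D,G} and {F}.
Split {A,B,C,D,G} by δ(·,0) → {A,B,C,D} and {G}.
Split {A,B,C,D} by δ(·,0) → {A,C,D} and {B}.
Refine {A,C,D} on symbol 0: members go to different blocks, giving {A,D} and {C}.
On input 1, block {A,D} splits into {A} and {D}.
Stable partition: {A} | {E} | {F} | {G} | {B} | {C} | {D} — 7 equivalence classes.

7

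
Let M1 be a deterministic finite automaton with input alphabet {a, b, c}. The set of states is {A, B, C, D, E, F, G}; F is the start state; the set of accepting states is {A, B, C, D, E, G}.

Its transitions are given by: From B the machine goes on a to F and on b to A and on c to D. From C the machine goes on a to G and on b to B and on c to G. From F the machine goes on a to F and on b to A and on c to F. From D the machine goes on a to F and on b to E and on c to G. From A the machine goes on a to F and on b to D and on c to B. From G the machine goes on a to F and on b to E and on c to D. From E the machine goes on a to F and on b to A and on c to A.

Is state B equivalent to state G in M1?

States {C} cannot be reached from the start state, so discard them.
Start with accepting vs non-accepting: {A,B,D,E,G} | {F}.
The partition is now stable with 2 blocks: {A,B,D,E,G} | {F}.
B and G lie in the same block of the stable partition, so they are equivalent — no string distinguishes them.

Yes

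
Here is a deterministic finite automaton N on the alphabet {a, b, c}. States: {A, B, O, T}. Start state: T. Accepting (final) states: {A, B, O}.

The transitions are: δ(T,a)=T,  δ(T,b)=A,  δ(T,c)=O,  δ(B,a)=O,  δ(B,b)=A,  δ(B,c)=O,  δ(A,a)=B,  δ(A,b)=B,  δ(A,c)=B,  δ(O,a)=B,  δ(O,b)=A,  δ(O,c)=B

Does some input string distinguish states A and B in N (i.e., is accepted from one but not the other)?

No

Start with accepting vs non-accepting: {A,B,O} | {T}.
Stable partition: {A,B,O} | {T} — 2 equivalence classes.
A and B lie in the same block of the stable partition, so they are equivalent — no string distinguishes them.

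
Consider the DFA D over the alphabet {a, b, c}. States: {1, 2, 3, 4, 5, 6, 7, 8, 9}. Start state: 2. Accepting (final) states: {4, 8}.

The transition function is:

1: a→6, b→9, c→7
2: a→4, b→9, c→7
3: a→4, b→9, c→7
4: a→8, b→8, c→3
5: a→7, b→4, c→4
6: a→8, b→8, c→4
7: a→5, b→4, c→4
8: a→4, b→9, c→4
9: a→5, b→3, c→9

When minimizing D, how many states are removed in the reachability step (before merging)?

2

No path from 2 leads to 1, 6; the other 7 states are all reachable.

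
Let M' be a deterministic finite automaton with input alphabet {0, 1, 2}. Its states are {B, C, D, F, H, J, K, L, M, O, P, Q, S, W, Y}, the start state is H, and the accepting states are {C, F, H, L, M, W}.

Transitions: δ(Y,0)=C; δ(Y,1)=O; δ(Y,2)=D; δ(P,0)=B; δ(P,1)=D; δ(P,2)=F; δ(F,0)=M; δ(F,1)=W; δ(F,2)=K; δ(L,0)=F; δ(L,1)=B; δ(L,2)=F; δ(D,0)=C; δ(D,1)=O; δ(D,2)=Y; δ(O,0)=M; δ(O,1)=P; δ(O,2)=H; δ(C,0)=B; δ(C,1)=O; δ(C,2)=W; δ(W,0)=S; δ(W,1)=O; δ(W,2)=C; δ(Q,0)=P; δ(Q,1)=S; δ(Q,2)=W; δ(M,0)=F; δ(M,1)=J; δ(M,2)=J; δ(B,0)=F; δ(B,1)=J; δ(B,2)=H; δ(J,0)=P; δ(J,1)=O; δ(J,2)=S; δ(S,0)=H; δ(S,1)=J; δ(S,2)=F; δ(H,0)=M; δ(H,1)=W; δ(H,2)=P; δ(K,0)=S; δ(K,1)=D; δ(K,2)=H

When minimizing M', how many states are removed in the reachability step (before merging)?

2

Starting at H and following transitions, the reachable set is {B, C, D, F, H, J, K, M, O, P, S, W, Y}. That leaves L, Q unreachable — 2 in total.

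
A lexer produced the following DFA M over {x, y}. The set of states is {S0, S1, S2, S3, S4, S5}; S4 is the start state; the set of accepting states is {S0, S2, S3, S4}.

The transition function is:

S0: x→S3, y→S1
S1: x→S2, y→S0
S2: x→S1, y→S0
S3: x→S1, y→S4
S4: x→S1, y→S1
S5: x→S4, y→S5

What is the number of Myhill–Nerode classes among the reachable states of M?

5

States {S5} cannot be reached from the start state, so discard them.
P0 = {S0,S2,S3,S4} | {S1}.
Refine {S0,S2,S3,S4} on symbol x: members go to different blocks, giving {S2,S3,S4} and {S0}.
On input y, block {S2,S3,S4} splits into {S2} and {S3} and {S4}.
No further refinement is possible. Final partition (5 blocks): {S2} | {S1} | {S0} | {S3} | {S4}.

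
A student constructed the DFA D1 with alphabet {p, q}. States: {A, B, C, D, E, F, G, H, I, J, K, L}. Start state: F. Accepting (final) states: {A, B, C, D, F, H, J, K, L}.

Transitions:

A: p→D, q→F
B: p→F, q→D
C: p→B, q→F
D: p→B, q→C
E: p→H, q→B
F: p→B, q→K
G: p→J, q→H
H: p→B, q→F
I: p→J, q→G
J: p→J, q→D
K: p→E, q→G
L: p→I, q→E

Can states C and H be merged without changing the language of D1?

First remove the unreachable states {A,I,L}; 9 states remain.
Initial partition by acceptance: {B,C,D,F,H,J,K} | {E,G}.
On input p, block {B,C,D,F,H,J,K} splits into {B,C,D,F,H,J} and {K}.
Refine {B,C,D,F,H,J} on symbol q: members go to different blocks, giving {B,C,D,H,J} and {F}.
Split {B,C,D,H,J} by δ(·,p) → {C,D,H,J} and {B}.
On input p, block {C,D,H,J} splits into {C,D,H} and {J}.
Refine {C,D,H} on symbol q: members go to different blocks, giving {C,H} and {D}.
Refine {E,G} on symbol p: members go to different blocks, giving {E} and {G}.
No further refinement is possible. Final partition (8 blocks): {C,H} | {E} | {K} | {F} | {B} | {J} | {D} | {G}.
C and H lie in the same block of the stable partition, so they are equivalent — no string distinguishes them.

Yes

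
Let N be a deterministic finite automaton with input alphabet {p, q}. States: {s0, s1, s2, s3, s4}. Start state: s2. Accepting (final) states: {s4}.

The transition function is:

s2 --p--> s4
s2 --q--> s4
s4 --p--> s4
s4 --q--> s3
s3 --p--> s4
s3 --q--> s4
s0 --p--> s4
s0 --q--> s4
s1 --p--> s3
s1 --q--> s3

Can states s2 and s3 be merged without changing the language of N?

Yes

Reachable states from the start: {s2,s3,s4}. Unreachable: {s0,s1} — drop them.
Initial partition by acceptance: {s4} | {s2,s3}.
No further refinement is possible. Final partition (2 blocks): {s4} | {s2,s3}.
s2 and s3 lie in the same block of the stable partition, so they are equivalent — no string distinguishes them.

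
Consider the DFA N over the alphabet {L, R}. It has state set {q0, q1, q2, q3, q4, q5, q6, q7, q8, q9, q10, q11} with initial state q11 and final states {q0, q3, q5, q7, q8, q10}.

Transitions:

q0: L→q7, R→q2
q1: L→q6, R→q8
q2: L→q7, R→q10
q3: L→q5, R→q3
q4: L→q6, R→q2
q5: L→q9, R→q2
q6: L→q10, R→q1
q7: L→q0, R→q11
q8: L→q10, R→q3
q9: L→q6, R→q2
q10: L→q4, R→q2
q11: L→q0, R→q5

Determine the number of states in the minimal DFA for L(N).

7

P0 = {q0,q3,q5,q7,q8,q10} | {q1,q2,q4,q6,q9,q11}.
Refine {q0,q3,q5,q7,q8,q10} on symbol L: members go to different blocks, giving {q0,q3,q7,q8} and {q5,q10}.
On input L, block {q0,q3,q7,q8} splits into {q0,q7} and {q3,q8}.
On input L, block {q1,q2,q4,q6,q9,q11} splits into {q1,q4,q9} and {q2,q11} and {q6}.
Split {q1,q4,q9} by δ(·,R) → {q4,q9} and {q1}.
The partition is now stable with 7 blocks: {q0,q7} | {q4,q9} | {q5,q10} | {q3,q8} | {q2,q11} | {q6} | {q1}.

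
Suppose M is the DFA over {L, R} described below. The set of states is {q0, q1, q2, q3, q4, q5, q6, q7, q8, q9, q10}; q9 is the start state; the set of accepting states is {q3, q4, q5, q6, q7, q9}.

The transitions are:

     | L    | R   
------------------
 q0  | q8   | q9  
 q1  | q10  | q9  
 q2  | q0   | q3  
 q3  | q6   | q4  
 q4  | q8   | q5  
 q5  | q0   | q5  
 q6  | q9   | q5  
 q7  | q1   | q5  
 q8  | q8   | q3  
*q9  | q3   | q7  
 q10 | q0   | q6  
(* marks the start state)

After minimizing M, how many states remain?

3

States {q2} cannot be reached from the start state, so discard them.
Initial partition by acceptance: {q3,q4,q5,q6,q7,q9} | {q0,q1,q8,q10}.
Refine {q3,q4,q5,q6,q7,q9} on symbol L: members go to different blocks, giving {q3,q6,q9} and {q4,q5,q7}.
The partition is now stable with 3 blocks: {q3,q6,q9} | {q0,q1,q8,q10} | {q4,q5,q7}.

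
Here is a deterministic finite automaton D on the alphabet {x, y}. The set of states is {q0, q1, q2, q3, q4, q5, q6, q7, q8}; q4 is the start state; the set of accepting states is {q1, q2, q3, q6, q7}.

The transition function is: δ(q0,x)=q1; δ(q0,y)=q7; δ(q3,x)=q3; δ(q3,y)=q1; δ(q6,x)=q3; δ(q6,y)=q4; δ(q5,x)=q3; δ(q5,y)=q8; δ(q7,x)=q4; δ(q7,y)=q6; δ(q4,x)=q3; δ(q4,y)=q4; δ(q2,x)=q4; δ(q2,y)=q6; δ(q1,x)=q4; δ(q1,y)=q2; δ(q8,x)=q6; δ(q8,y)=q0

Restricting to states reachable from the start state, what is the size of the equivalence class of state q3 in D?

1

First remove the unreachable states {q0,q5,q7,q8}; 5 states remain.
P0 = {q1,q2,q3,q6} | {q4}.
Refine {q1,q2,q3,q6} on symbol x: members go to different blocks, giving {q1,q2} and {q3,q6}.
On input y, block {q1,q2} splits into {q1} and {q2}.
On input y, block {q3,q6} splits into {q3} and {q6}.
No further refinement is possible. Final partition (5 blocks): {q1} | {q4} | {q3} | {q2} | {q6}.
The equivalence class containing q3 is {q3}, of size 1.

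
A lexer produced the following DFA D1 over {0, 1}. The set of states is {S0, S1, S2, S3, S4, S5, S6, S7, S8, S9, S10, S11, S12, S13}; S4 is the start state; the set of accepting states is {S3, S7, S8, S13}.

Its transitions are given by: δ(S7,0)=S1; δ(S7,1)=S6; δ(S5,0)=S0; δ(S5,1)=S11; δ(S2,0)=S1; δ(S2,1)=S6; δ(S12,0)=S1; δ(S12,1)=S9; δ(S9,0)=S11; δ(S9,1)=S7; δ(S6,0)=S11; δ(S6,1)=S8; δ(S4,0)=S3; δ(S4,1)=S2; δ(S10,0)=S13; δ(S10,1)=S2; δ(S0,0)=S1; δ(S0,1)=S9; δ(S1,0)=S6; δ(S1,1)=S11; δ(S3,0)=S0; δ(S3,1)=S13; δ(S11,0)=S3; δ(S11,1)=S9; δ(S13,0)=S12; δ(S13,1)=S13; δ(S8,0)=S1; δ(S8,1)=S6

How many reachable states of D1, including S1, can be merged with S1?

1

States {S5,S10} cannot be reached from the start state, so discard them.
Start with accepting vs non-accepting: {S3,S7,S8,S13} | {S0,S1,S2,S4,S6,S9,S11,S12}.
On input 1, block {S3,S7,S8,S13} splits into {S3,S13} and {S7,S8}.
Split {S0,S1,S2,S4,S6,S9,S11,S12} by δ(·,0) → {S0,S1,S2,S6,S9,S12} and {S4,S11}.
Refine {S0,S1,S2,S6,S9,S12} on symbol 0: members go to different blocks, giving {S0,S1,S2,S12} and {S6,S9}.
Refine {S0,S1,S2,S12} on symbol 0: members go to different blocks, giving {S0,S2,S12} and {S1}.
Refine {S4,S11} on symbol 1: members go to different blocks, giving {S4} and {S11}.
Stable partition: {S3,S13} | {S0,S2,S12} | {S7,S8} | {S4} | {S6,S9} | {S1} | {S11} — 7 equivalence classes.
The equivalence class containing S1 is {S1}, of size 1.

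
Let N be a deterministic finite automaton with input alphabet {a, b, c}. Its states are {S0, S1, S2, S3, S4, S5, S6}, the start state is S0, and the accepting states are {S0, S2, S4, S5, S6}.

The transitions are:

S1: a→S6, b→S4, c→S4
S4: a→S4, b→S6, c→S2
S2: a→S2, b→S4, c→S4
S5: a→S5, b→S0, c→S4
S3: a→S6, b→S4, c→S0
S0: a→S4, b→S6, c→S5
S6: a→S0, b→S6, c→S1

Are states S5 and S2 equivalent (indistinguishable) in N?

Yes

First remove the unreachable states {S3}; 6 states remain.
P0 = {S0,S2,S4,S5,S6} | {S1}.
Refine {S0,S2,S4,S5,S6} on symbol c: members go to different blocks, giving {S0,S2,S4,S5} and {S6}.
Split {S0,S2,S4,S5} by δ(·,b) → {S0,S4} and {S2,S5}.
Stable partition: {S0,S4} | {S1} | {S6} | {S2,S5} — 4 equivalence classes.
S5 and S2 lie in the same block of the stable partition, so they are equivalent — no string distinguishes them.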